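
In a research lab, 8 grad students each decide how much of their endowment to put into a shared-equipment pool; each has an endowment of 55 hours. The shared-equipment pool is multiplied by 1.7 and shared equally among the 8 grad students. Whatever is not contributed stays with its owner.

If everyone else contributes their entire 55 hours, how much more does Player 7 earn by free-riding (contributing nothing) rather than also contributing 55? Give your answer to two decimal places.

Switching from a contribution of 55 to 0 lets Player 7 keep an extra 55 hours, but lowers the shared-equipment pool by 55, which costs Player 7 their own share of that drop: 1.7/8 × 55 = 11.69.
Net gain = 55 − 11.69 = 43.31. The private return per contributed unit (0.2125) is below 1, so free-riding is indeed the best response regardless of what the others do.

43.31 hours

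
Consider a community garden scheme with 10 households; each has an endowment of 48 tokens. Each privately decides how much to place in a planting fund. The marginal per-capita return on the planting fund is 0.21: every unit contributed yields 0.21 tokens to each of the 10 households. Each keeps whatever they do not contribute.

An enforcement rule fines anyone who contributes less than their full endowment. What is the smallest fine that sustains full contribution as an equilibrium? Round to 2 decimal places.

Given the others contribute fully, the best deviation is to contribute 0 (any partial contribution still incurs the fine and gives up units whose private return 0.21 is below 1).
Deviating from 48 to 0 saves 48 tokens but forfeits the deviator's share of the drop in the planting fund: 0.21 × 48 = 10.08.
So the deviation gain is 48 − 10.08 = 37.92, and the fine must be at least 37.92 tokens to wipe it out.

37.92 tokens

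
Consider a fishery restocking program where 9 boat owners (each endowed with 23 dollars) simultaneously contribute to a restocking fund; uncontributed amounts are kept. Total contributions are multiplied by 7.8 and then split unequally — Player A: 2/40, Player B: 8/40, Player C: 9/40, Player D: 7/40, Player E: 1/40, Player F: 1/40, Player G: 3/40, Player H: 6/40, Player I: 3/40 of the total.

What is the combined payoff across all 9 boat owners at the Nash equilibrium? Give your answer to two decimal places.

832.60 dollars

Each unit j contributes comes back to j as 7.8 × (j's share), so j prefers to contribute only if that share exceeds 1/7.8 = 0.1282; otherwise keeping the unit dominates.
Player B, Player C, Player D and Player H clear that bar, contributing 23 each; the remaining 5 contribute 0. Total contributed: 92.
The restocking fund pays out 7.8 × 92 = 717.60 in total (split across the unequal shares, but the aggregate is all that matters for the group sum).
The 5 free-riders keep 23 each, adding 115. Group total = 115 + 717.60 = 832.60.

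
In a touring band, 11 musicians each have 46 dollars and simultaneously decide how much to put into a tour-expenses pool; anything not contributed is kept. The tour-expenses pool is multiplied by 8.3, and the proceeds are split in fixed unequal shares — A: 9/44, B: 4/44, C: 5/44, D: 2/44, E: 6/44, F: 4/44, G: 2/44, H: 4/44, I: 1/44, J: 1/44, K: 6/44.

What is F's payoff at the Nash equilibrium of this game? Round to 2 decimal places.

150.13 dollars

For player j, contributing a unit is worthwhile iff 8.3 × (j's share) ≥ 1, i.e. iff j's share is at least 0.1205.
The shares above 0.1205 belong to A, E and K, contributing 46 each; the remaining 8 contribute 0. Total contributed: 138.
F keeps 46 and receives 8.3 × 138 × 4/44 = 104.13 from the tour-expenses pool, for a payoff of 150.13.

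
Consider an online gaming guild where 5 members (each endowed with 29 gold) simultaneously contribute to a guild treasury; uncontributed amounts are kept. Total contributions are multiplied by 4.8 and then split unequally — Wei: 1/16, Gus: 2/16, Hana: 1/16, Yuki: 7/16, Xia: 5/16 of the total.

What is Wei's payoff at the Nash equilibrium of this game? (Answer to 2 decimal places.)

46.40 gold

For player j, contributing a unit is worthwhile iff 4.8 × (j's share) ≥ 1, i.e. iff j's share is at least 0.2083.
Yuki and Xia are above the threshold, contributing 29 each; the remaining 3 contribute 0. Total contributed: 58.
Wei keeps 29 and receives 4.8 × 58 × 1/16 = 17.40 from the guild treasury, for a payoff of 46.40.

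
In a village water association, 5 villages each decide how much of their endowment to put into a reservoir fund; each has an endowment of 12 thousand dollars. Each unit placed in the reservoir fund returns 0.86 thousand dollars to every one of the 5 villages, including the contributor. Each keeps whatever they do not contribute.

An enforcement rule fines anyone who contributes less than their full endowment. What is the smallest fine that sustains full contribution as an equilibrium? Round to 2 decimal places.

1.68 thousand dollars

Given the others contribute fully, the best deviation is to contribute 0 (any partial contribution still incurs the fine and gives up units whose private return 0.86 is below 1).
Deviating from 12 to 0 saves 12 thousand dollars but forfeits the deviator's share of the drop in the reservoir fund: 0.86 × 12 = 10.32.
So the deviation gain is 12 − 10.32 = 1.68, and the fine must be at least 1.68 thousand dollars to wipe it out.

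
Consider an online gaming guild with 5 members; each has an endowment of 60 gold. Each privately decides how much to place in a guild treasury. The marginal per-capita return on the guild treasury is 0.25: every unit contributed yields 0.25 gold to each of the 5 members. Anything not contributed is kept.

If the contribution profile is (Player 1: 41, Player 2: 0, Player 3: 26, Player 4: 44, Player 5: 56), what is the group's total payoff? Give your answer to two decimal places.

Total contributed: 41 + 0 + 26 + 44 + 56 = 167; total kept: 5 × 60 − 167 = 133.
The guild treasury pays out 0.25 × 5 × 167 = 208.75 in aggregate.
Group total = 133 + 208.75 = 341.75.

341.75 gold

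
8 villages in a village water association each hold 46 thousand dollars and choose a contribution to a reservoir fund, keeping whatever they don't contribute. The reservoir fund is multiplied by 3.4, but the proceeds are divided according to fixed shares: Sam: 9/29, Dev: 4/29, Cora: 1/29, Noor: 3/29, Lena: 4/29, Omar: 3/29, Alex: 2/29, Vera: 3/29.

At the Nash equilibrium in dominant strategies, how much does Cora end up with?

Each unit j contributes comes back to j as 3.4 × (j's share), so j prefers to contribute only if that share exceeds 1/3.4 = 0.2941; otherwise keeping the unit dominates.
Only Sam (9/29) clears that bar, contributing 46; the remaining 7 contribute 0. Total contributed: 46.
Cora keeps 46 and receives 3.4 × 46 × 1/29 = 5.39 from the reservoir fund, for a payoff of 51.39.

51.39 thousand dollars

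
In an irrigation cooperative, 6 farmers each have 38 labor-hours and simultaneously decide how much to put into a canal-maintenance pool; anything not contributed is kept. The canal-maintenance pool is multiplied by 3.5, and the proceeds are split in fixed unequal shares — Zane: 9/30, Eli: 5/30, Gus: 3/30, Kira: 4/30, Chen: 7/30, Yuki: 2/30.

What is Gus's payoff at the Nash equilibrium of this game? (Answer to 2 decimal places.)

Each unit j contributes comes back to j as 3.5 × (j's share), so j prefers to contribute only if that share exceeds 1/3.5 = 0.2857; otherwise keeping the unit dominates.
The only share above 0.2857 is Zane's 9/30, contributing 38; the remaining 5 contribute 0. Total contributed: 38.
Gus keeps 38 and receives 3.5 × 38 × 3/30 = 13.30 from the canal-maintenance pool, for a payoff of 51.30.

51.30 labor-hours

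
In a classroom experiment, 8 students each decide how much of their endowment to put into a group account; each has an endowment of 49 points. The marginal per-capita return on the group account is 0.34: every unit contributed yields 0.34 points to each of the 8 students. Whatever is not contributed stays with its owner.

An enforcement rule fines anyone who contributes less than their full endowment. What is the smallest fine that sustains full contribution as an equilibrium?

32.34 points

Given the others contribute fully, the best deviation is to contribute 0 (any partial contribution still incurs the fine and gives up units whose private return 0.34 is below 1).
Deviating from 49 to 0 saves 49 points but forfeits the deviator's share of the drop in the group account: 0.34 × 49 = 16.66.
So the deviation gain is 49 − 16.66 = 32.34, and the fine must be at least 32.34 points to wipe it out.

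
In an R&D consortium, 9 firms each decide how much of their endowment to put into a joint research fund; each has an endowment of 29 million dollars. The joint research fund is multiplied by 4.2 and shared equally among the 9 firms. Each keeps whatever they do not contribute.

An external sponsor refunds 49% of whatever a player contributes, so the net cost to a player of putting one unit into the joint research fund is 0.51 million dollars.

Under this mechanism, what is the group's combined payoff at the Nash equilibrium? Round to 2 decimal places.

261.00 million dollars

With the mechanism, a contributed unit returns (4.2/9) / 0.51 = 0.9150 per unit of net cost — still below 1 — so contributing 0 remains dominant for every player.
At the Nash equilibrium no one contributes; group total payoff = 9 × 29 = 261.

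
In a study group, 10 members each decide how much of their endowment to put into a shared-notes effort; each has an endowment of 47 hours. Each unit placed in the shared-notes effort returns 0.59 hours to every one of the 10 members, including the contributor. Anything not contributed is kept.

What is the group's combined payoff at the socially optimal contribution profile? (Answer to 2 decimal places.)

2773.00 hours

Each contributed unit returns 5.900 to the group as a whole (0.59 to each of 10 players), which exceeds 1, so the social optimum is full contribution: group total = 5.900 × 470 = 2773.00.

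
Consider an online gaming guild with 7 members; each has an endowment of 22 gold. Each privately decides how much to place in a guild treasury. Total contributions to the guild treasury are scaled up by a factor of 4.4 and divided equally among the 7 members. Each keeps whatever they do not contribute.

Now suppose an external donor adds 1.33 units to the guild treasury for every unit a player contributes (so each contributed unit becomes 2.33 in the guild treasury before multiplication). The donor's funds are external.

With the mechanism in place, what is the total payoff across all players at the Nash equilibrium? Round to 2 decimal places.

The effective private return per unit is now 4.4 × 2.33 / 7 = 1.4646 > 1, so every player's dominant strategy flips to full contribution.
So the Nash equilibrium is full contribution by all 7; the group earns 4.4 × 2.33 × 154 = 1578.81.

1578.81 gold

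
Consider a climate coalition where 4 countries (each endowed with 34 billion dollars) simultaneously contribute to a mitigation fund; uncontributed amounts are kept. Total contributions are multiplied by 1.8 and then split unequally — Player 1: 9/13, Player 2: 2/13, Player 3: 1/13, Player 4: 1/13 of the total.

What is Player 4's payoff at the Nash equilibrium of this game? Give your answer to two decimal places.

38.71 billion dollars

A player with share s gets back 1.8·s per unit contributed, so full contribution is dominant for anyone with s > 1/1.8 = 0.5556 and zero contribution is dominant for anyone below.
Only Player 1 (9/13) clears that bar, contributing 34; the remaining 3 contribute 0. Total contributed: 34.
Player 4 keeps 34 and receives 1.8 × 34 × 1/13 = 4.71 from the mitigation fund, for a payoff of 38.71.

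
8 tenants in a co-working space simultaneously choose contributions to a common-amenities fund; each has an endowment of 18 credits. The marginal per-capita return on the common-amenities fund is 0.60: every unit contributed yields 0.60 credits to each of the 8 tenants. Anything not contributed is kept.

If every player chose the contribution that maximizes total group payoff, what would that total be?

691.20 credits

Each contributed unit returns 4.800 to the group as a whole (0.60 to each of 8 players), which exceeds 1, so the social optimum is full contribution: group total = 4.800 × 144 = 691.20.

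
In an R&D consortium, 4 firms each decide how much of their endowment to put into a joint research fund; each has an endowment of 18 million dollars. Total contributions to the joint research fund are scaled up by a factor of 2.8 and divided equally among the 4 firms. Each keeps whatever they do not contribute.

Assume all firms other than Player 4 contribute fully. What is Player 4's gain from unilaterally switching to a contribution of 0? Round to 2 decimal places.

5.40 million dollars

Switching from a contribution of 18 to 0 lets Player 4 keep an extra 18 million dollars, but lowers the joint research fund by 18, which costs Player 4 their own share of that drop: 2.8/4 × 18 = 12.60.
Net gain = 18 − 12.60 = 5.40. The private return per contributed unit (0.7000) is below 1, so free-riding is indeed the best response regardless of what the others do.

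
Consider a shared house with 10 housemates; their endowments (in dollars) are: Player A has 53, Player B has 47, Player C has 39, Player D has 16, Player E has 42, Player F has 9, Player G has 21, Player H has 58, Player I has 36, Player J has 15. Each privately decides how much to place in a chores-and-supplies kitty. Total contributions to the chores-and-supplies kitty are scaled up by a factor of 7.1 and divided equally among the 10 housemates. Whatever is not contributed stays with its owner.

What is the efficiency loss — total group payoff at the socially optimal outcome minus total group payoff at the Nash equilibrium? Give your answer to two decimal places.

2049.60 dollars

The private return per contributed unit is 7.1/10 = 0.7100 < 1 for every player regardless of endowment, so the Nash equilibrium is zero contribution and the group total is Σ E_j = 53 + 47 + 39 + 16 + 42 + 9 + 21 + 58 + 36 + 15 = 336.
Each contributed unit returns 7.100 to the group, so the social optimum is full contribution by everyone: group total = 7.100 × 336 = 2385.60.
Efficiency loss = (7.100 − 1) × 336 = 2049.60.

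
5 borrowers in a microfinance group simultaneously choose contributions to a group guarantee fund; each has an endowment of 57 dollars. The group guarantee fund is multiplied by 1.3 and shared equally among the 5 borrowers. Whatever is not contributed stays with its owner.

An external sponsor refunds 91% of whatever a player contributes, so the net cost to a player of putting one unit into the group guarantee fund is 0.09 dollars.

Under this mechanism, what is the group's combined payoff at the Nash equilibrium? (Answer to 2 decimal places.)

Under the mechanism each unit contributed yields (1.3/5) / 0.09 = 2.8889 back to its contributor per unit of net cost, which exceeds 1, making full contribution the dominant choice for everyone.
So the Nash equilibrium is full contribution by all 5; the group earns 5 × (57 × 0.91 + 1.3 × 57) = 629.85.

629.85 dollars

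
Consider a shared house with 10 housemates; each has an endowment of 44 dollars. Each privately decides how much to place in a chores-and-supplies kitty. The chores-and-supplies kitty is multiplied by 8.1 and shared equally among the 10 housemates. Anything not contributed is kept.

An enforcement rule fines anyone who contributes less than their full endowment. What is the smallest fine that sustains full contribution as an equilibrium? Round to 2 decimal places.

Given the others contribute fully, the best deviation is to contribute 0 (any partial contribution still incurs the fine and gives up units whose private return 0.8100 is below 1).
Deviating from 44 to 0 saves 44 dollars but forfeits the deviator's share of the drop in the chores-and-supplies kitty: 8.1/10 × 44 = 35.64.
So the deviation gain is 44 − 35.64 = 8.36, and the fine must be at least 8.36 dollars to wipe it out.

8.36 dollars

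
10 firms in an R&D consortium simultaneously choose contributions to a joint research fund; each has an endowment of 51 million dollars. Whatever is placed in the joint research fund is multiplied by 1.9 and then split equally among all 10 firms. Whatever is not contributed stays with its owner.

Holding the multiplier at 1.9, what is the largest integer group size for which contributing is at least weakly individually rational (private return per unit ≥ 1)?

Private return per unit is 1.9/(group size), which is ≥ 1 whenever the group size is ≤ 1.9.
The largest such integer is 1.

1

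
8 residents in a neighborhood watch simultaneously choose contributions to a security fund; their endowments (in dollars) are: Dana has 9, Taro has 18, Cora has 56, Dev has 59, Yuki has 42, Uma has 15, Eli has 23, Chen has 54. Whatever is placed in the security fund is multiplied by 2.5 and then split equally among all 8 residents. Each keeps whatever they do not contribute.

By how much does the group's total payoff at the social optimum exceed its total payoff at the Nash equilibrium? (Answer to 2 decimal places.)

The private return per contributed unit is 2.5/8 = 0.3125 < 1 for every player regardless of endowment, so the Nash equilibrium is zero contribution and the group total is Σ E_j = 9 + 18 + 56 + 59 + 42 + 15 + 23 + 54 = 276.
Each contributed unit returns 2.500 to the group, so the social optimum is full contribution by everyone: group total = 2.500 × 276 = 690.00.
Efficiency loss = (2.500 − 1) × 276 = 414.00.

414.00 dollars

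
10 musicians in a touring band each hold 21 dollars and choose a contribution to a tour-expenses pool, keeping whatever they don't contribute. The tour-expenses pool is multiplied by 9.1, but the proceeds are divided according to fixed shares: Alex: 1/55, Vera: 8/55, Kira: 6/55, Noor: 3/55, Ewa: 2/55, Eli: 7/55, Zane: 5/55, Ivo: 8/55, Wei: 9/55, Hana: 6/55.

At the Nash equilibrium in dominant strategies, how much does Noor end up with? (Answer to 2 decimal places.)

62.69 dollars

A player with share s gets back 9.1·s per unit contributed, so full contribution is dominant for anyone with s > 1/9.1 = 0.1099 and zero contribution is dominant for anyone below.
The shares above 0.1099 belong to Vera, Eli, Ivo and Wei, contributing 21 each; the remaining 6 contribute 0. Total contributed: 84.
Noor keeps 21 and receives 9.1 × 84 × 3/55 = 41.69 from the tour-expenses pool, for a payoff of 62.69.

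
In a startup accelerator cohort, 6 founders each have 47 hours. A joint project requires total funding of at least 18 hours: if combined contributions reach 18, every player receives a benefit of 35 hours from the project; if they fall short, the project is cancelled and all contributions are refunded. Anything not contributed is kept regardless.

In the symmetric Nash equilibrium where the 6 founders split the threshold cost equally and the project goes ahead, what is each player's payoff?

Equal share of the threshold: 18/6 = 3.
At this profile no one gains by cutting their contribution: any cut drops the total below 18, the project is cancelled, contributions are refunded, and the deviator ends with 47, which is less than 47 − 3 + 35 = 79. Contributing more than 3 just wastes the excess. So contributing exactly 3 is a best response.
Each player's payoff: 47 − 3 + 35 = 79.

79 hours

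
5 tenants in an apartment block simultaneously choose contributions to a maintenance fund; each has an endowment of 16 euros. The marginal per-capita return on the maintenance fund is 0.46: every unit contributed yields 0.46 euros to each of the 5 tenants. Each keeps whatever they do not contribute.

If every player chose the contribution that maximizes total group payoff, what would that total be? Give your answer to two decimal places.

184.00 euros

Each contributed unit returns 2.300 to the group as a whole (0.46 to each of 5 players), which exceeds 1, so the social optimum is full contribution: group total = 2.300 × 80 = 184.00.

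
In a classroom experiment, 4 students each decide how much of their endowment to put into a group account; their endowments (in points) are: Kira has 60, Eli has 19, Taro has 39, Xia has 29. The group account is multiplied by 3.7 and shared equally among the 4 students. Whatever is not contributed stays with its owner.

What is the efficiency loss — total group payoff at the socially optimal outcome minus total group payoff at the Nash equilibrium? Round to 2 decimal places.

396.90 points

The private return per contributed unit is 3.7/4 = 0.9250 < 1 for every player regardless of endowment, so the Nash equilibrium is zero contribution and the group total is Σ E_j = 60 + 19 + 39 + 29 = 147.
Each contributed unit returns 3.700 to the group, so the social optimum is full contribution by everyone: group total = 3.700 × 147 = 543.90.
Efficiency loss = (3.700 − 1) × 147 = 396.90.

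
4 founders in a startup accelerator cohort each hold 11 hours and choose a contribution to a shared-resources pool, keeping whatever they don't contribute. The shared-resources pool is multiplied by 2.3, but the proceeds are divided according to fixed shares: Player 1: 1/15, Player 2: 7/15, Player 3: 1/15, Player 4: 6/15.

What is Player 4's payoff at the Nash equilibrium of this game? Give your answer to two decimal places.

Player j's private return per contributed unit is 2.3 × (j's share). Contributing is weakly dominant for j when that share is at least 1/2.3 = 0.4348, and contributing 0 is dominant otherwise.
Only Player 2 (7/15) clears that bar, contributing 11; the remaining 3 contribute 0. Total contributed: 11.
Player 4 keeps 11 and receives 2.3 × 11 × 6/15 = 10.12 from the shared-resources pool, for a payoff of 21.12.

21.12 hours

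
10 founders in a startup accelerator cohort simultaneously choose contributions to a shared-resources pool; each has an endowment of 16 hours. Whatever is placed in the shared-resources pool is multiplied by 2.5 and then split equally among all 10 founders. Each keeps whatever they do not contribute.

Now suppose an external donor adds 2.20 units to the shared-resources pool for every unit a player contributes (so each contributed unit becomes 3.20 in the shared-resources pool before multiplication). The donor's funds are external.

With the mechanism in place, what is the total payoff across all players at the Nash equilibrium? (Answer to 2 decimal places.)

160.00 hours

Even with the mechanism, each unit contributed returns only 2.5 × 3.20 / 10 = 0.8000 per unit of net cost, so contributing nothing is still dominant.
At the Nash equilibrium no one contributes; group total payoff = 10 × 16 = 160.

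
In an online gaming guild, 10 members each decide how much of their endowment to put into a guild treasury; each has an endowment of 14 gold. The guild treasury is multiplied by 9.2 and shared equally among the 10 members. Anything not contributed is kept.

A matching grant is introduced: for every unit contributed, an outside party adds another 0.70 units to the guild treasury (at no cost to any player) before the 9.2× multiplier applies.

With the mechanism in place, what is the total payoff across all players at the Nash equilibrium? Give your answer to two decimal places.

2189.60 gold

The effective private return per unit is now 9.2 × 1.70 / 10 = 1.5640 > 1, so every player's dominant strategy flips to full contribution.
At the Nash equilibrium everyone contributes 14. Group total payoff = 9.2 × 1.70 × 140 = 2189.60.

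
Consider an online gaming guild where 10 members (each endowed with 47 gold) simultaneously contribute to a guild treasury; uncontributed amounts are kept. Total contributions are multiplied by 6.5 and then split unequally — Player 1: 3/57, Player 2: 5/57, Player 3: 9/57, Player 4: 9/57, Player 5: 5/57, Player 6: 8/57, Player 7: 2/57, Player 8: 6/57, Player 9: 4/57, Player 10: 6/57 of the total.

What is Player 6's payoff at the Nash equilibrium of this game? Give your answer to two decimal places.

A player with share s gets back 6.5·s per unit contributed, so full contribution is dominant for anyone with s > 1/6.5 = 0.1538 and zero contribution is dominant for anyone below.
Player 3 and Player 4 are above the threshold, contributing 47 each; the remaining 8 contribute 0. Total contributed: 94.
Player 6 keeps 47 and receives 6.5 × 94 × 8/57 = 85.75 from the guild treasury, for a payoff of 132.75.

132.75 gold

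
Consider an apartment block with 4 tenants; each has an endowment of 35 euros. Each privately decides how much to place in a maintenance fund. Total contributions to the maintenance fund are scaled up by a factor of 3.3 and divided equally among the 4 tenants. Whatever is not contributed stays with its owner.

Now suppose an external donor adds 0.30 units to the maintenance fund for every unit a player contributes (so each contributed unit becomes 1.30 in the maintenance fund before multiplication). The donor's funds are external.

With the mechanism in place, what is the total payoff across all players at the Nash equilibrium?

The effective private return per unit is now 3.3 × 1.30 / 4 = 1.0725 > 1, so every player's dominant strategy flips to full contribution.
At the Nash equilibrium everyone contributes 35. Group total payoff = 3.3 × 1.30 × 140 = 600.60.

600.60 euros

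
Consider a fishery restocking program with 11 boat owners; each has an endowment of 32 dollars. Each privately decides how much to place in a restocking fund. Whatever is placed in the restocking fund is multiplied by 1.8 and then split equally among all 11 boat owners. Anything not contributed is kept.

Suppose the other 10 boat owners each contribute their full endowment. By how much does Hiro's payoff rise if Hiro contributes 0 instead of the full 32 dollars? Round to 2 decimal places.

Switching from a contribution of 32 to 0 lets Hiro keep an extra 32 dollars, but lowers the restocking fund by 32, which costs Hiro their own share of that drop: 1.8/11 × 32 = 5.24.
Net gain = 32 − 5.24 = 26.76. The private return per contributed unit (0.1636) is below 1, so free-riding is indeed the best response regardless of what the others do.

26.76 dollars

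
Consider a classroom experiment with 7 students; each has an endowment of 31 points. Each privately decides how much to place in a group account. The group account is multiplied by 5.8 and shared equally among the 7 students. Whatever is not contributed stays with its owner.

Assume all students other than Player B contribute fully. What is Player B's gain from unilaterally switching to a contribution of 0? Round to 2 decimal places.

Switching from a contribution of 31 to 0 lets Player B keep an extra 31 points, but lowers the group account by 31, which costs Player B their own share of that drop: 5.8/7 × 31 = 25.69.
Net gain = 31 − 25.69 = 5.31. The private return per contributed unit (0.8286) is below 1, so free-riding is indeed the best response regardless of what the others do.

5.31 points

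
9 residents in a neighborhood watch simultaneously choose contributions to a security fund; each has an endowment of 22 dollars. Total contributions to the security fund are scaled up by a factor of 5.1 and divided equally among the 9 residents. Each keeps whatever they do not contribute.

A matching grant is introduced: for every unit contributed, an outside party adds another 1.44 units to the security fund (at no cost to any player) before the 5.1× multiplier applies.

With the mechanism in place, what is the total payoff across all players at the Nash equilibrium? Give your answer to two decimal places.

With the mechanism, a contributed unit returns 5.1 × 2.44 / 9 = 1.3827 per unit of net cost to the contributor — now above 1 — so contributing fully is weakly dominant for every player.
At the Nash equilibrium everyone contributes 22. Group total payoff = 5.1 × 2.44 × 198 = 2463.91.

2463.91 dollars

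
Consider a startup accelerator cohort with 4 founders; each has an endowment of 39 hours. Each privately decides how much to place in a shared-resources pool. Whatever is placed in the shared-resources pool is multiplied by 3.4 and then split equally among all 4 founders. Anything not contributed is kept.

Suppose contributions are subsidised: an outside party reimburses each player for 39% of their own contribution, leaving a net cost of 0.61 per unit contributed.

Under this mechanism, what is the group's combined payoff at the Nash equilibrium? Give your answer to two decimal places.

591.24 hours

With the mechanism, a contributed unit returns (3.4/4) / 0.61 = 1.3934 per unit of net cost to the contributor — now above 1 — so contributing fully is weakly dominant for every player.
At the Nash equilibrium everyone contributes 39. Group total payoff = 4 × (39 × 0.39 + 3.4 × 39) = 591.24.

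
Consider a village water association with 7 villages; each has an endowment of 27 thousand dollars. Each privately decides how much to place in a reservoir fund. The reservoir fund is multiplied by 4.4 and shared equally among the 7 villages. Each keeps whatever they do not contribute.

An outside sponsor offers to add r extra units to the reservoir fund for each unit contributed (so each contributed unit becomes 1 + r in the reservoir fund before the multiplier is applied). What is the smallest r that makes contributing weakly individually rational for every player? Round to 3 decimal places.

With matching at rate r, one contributed unit becomes (1 + r) in the reservoir fund and returns 4.4 × (1 + r) / 7 to the contributor.
Setting this equal to 1: 1 + r = 7/4.4 = 1.5909.
So the minimum matching rate is r = 1.5909 − 1 = 0.591.

0.591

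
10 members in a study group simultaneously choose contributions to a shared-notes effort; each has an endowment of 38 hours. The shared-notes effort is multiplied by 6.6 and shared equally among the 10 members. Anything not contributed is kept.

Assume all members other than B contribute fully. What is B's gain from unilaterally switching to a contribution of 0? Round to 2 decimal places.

12.92 hours

Switching from a contribution of 38 to 0 lets B keep an extra 38 hours, but lowers the shared-notes effort by 38, which costs B their own share of that drop: 6.6/10 × 38 = 25.08.
Net gain = 38 − 25.08 = 12.92. The private return per contributed unit (0.6600) is below 1, so free-riding is indeed the best response regardless of what the others do.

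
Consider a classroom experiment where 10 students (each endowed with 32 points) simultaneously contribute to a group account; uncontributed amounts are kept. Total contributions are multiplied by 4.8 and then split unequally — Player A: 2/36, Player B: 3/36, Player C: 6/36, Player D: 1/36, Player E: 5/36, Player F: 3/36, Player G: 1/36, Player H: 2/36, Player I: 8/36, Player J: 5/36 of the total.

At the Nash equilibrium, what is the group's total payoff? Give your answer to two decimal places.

441.60 points

A player with share s gets back 4.8·s per unit contributed, so full contribution is dominant for anyone with s > 1/4.8 = 0.2083 and zero contribution is dominant for anyone below.
The only share above 0.2083 is Player I's 8/36, contributing 32; the remaining 9 contribute 0. Total contributed: 32.
The group account pays out 4.8 × 32 = 153.60 in total (split across the unequal shares, but the aggregate is all that matters for the group sum).
The 9 free-riders keep 32 each, adding 288. Group total = 288 + 153.60 = 441.60.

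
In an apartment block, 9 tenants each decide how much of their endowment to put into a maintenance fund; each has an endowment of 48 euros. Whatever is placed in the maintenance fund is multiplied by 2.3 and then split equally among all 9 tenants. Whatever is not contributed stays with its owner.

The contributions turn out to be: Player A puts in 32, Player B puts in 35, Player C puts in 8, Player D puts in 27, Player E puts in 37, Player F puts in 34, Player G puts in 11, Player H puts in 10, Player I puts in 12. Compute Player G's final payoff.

Total contributed: 32 + 35 + 8 + 27 + 37 + 34 + 11 + 10 + 12 = 206.
Each receives 2.3 × 206 / 9 = 52.64 from the maintenance fund.
Player G keeps 48 − 11 = 37, so Player G's payoff is 37 + 52.64 = 89.64.

89.64 euros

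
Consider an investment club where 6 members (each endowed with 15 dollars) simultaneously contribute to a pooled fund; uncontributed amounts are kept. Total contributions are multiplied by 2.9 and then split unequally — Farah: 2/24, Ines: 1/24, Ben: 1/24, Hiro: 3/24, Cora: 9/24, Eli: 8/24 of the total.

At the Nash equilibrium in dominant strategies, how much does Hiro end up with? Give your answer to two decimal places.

Player j's private return per contributed unit is 2.9 × (j's share). Contributing is weakly dominant for j when that share is at least 1/2.9 = 0.3448, and contributing 0 is dominant otherwise.
Cora alone (share 9/24) is above the threshold, contributing 15; the remaining 5 contribute 0. Total contributed: 15.
Hiro keeps 15 and receives 2.9 × 15 × 3/24 = 5.44 from the pooled fund, for a payoff of 20.44.

20.44 dollars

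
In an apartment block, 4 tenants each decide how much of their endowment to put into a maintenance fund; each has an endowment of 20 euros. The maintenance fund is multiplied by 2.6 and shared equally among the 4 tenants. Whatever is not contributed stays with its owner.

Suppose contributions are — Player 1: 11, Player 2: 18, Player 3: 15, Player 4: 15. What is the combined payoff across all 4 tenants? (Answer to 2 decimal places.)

Total contributed: 11 + 18 + 15 + 15 = 59; total kept: 4 × 20 − 59 = 21.
The maintenance fund pays out 2.6 × 59 = 153.40 in aggregate.
Group total = 21 + 153.40 = 174.40.

174.40 euros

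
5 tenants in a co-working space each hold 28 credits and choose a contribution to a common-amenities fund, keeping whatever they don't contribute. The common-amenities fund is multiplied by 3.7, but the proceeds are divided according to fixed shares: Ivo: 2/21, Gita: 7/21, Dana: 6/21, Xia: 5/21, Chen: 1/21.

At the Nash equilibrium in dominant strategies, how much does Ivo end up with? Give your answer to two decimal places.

47.73 credits

A player with share s gets back 3.7·s per unit contributed, so full contribution is dominant for anyone with s > 1/3.7 = 0.2703 and zero contribution is dominant for anyone below.
The shares above 0.2703 belong to Gita and Dana, contributing 28 each; the remaining 3 contribute 0. Total contributed: 56.
Ivo keeps 28 and receives 3.7 × 56 × 2/21 = 19.73 from the common-amenities fund, for a payoff of 47.73.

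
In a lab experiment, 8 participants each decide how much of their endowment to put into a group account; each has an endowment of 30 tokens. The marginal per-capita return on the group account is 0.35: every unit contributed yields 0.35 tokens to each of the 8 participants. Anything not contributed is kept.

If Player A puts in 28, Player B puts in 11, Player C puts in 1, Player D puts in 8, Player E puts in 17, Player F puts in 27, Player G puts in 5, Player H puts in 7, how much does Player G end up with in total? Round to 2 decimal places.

61.40 tokens

Total contributed: 28 + 11 + 1 + 8 + 17 + 27 + 5 + 7 = 104.
Each receives 0.35 × 104 = 36.40 from the group account.
Player G keeps 30 − 5 = 25, so Player G's payoff is 25 + 36.40 = 61.40.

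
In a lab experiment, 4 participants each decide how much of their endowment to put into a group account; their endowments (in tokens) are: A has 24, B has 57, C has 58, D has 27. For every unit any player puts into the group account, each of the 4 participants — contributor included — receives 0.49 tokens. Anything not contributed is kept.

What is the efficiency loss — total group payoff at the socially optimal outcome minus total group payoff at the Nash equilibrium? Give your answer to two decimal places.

The private return per contributed unit is 0.49 < 1 for everyone, so the Nash equilibrium is zero contribution and the group total is Σ E_j = 24 + 57 + 58 + 27 = 166.
Each contributed unit returns 1.960 to the group, so the social optimum is full contribution by everyone: group total = 1.960 × 166 = 325.36.
Efficiency loss = (1.960 − 1) × 166 = 159.36.

159.36 tokens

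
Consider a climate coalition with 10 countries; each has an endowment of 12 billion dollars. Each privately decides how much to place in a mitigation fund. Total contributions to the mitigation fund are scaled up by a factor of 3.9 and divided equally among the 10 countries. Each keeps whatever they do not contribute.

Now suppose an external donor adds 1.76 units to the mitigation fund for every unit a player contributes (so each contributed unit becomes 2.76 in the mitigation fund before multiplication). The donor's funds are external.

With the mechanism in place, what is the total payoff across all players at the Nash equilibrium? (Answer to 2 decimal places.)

1291.68 billion dollars

The effective private return per unit is now 3.9 × 2.76 / 10 = 1.0764 > 1, so every player's dominant strategy flips to full contribution.
So the Nash equilibrium is full contribution by all 10; the group earns 3.9 × 2.76 × 120 = 1291.68.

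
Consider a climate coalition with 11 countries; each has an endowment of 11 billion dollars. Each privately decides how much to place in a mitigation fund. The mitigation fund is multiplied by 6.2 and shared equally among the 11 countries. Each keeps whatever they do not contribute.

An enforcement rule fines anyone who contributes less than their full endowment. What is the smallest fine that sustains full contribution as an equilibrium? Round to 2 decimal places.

Given the others contribute fully, the best deviation is to contribute 0 (any partial contribution still incurs the fine and gives up units whose private return 0.5636 is below 1).
Deviating from 11 to 0 saves 11 billion dollars but forfeits the deviator's share of the drop in the mitigation fund: 6.2/11 × 11 = 6.20.
So the deviation gain is 11 − 6.20 = 4.80, and the fine must be at least 4.80 billion dollars to wipe it out.

4.80 billion dollars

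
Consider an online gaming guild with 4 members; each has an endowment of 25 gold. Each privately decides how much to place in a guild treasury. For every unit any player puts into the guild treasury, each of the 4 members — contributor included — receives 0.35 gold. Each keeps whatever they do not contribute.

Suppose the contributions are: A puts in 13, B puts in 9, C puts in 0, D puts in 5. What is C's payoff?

34.45 gold

Total contributed: 13 + 9 + 0 + 5 = 27.
Each receives 0.35 × 27 = 9.45 from the guild treasury.
C keeps 25 − 0 = 25, so C's payoff is 25 + 9.45 = 34.45.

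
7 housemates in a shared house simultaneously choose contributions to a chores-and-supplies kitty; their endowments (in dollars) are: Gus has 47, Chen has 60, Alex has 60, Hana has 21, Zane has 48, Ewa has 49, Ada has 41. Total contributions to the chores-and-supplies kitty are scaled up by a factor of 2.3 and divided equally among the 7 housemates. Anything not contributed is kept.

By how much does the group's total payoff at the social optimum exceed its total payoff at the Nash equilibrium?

The private return per contributed unit is 2.3/7 = 0.3286 < 1 for every player regardless of endowment, so the Nash equilibrium is zero contribution and the group total is Σ E_j = 47 + 60 + 60 + 21 + 48 + 49 + 41 = 326.
Each contributed unit returns 2.300 to the group, so the social optimum is full contribution by everyone: group total = 2.300 × 326 = 749.80.
Efficiency loss = (2.300 − 1) × 326 = 423.80.

423.80 dollars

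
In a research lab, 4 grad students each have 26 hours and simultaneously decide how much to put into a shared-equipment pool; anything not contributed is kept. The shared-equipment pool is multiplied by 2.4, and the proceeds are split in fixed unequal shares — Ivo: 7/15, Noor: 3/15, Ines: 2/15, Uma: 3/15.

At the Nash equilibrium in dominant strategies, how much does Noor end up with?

A player with share s gets back 2.4·s per unit contributed, so full contribution is dominant for anyone with s > 1/2.4 = 0.4167 and zero contribution is dominant for anyone below.
Only Ivo (7/15) clears that bar, contributing 26; the remaining 3 contribute 0. Total contributed: 26.
Noor keeps 26 and receives 2.4 × 26 × 3/15 = 12.48 from the shared-equipment pool, for a payoff of 38.48.

38.48 hours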